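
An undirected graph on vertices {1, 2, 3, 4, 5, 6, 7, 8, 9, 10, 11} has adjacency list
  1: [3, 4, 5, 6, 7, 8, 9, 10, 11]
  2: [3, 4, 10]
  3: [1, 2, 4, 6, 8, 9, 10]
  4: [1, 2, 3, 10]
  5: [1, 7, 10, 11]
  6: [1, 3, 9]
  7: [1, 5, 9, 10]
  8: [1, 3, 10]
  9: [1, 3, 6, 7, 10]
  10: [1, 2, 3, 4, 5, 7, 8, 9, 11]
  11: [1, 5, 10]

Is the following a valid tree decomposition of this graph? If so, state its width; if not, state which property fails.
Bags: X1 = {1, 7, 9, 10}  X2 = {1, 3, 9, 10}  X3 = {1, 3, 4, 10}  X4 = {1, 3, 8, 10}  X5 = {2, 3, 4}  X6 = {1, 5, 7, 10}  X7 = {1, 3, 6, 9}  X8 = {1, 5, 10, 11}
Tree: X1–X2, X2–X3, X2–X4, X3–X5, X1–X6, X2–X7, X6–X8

No — edge (10,2) lies in no bag.

A tree decomposition must satisfy three properties: every vertex lies in some bag; for every edge, both endpoints lie together in some bag; and for every vertex, the bags containing it form a connected subtree. Here edge (10,2) lies in no bag, so the decomposition is invalid.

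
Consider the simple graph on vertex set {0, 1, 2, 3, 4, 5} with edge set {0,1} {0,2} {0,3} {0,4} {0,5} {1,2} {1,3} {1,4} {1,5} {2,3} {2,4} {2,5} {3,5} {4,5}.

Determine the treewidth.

A width-4 tree decomposition is:
Bags: B1 = {0, 1, 2, 4, 5}  B2 = {0, 1, 2, 3, 5}
Tree: B1–B2
Each bag holds 5 vertices, so the decomposition has width 4, which upper-bounds the treewidth. Conversely, {0, 1, 2, 3, 5} is a clique of size 5, and the vertices of any clique must share a bag in every tree decomposition; so some bag has ≥ 5 vertices and tw(G) ≥ 4. The upper and lower bounds meet at 4, so that is the treewidth.

4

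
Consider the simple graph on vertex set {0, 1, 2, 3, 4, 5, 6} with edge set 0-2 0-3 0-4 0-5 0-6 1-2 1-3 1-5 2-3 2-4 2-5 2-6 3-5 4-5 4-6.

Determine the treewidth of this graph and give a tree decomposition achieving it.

Treewidth 3.
Bags: B1 = {0, 2, 4, 5}  B2 = {0, 2, 3, 5}  B3 = {0, 2, 4, 6}  B4 = {1, 2, 3, 5}
Tree: B1–B2, B1–B3, B2–B4

Every bag has size at most 4, so the width is 4 − 1 = 3 and tw(G) ≤ 3. Conversely, {0, 2, 3, 5} is a clique of size 4, and the vertices of any clique must share a bag in every tree decomposition; so some bag has ≥ 4 vertices and tw(G) ≥ 3. The upper and lower bounds meet at 3, so that is the treewidth.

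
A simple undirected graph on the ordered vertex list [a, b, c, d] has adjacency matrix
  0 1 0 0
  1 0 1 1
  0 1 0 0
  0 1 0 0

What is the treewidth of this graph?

A width-1 tree decomposition is:
Bags: B1 = {b, d}  B2 = {a, b}  B3 = {b, c}
Tree: B1–B2, B2–B3
The largest bag has 2 vertices, giving width 1; this decomposition certifies tw(G) ≤ 1. Any graph with an edge has treewidth ≥ 1, and G has the edge d–b. Hence tw(G) = 1 exactly.

1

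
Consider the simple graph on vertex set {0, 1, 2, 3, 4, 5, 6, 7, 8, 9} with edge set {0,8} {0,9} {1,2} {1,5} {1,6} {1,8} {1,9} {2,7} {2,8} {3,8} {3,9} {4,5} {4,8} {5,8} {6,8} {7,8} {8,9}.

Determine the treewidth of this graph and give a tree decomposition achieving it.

Each bag holds 3 vertices, so the decomposition has width 2, which upper-bounds the treewidth. Conversely, {0, 8, 9} is a clique of size 3, and the vertices of any clique must share a bag in every tree decomposition; so some bag has ≥ 3 vertices and tw(G) ≥ 2. Hence tw(G) = 2 exactly.

Treewidth 2.
One optimal decomposition is:
Bags: B1 = {1, 8, 9}  B2 = {1, 2, 8}  B3 = {2, 7, 8}  B4 = {3, 8, 9}  B5 = {0, 8, 9}  B6 = {1, 6, 8}  B7 = {1, 5, 8}  B8 = {4, 5, 8}
Tree: B1–B2, B2–B3, B1–B4, B1–B5, B2–B6, B1–B7, B7–B8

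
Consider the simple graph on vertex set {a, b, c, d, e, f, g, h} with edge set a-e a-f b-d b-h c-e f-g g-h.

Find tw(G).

1

A width-1 tree decomposition is:
Bags: B1 = {b, d}  B2 = {b, h}  B3 = {g, h}  B4 = {f, g}  B5 = {a, f}  B6 = {a, e}  B7 = {c, e}
Tree: B1–B2, B2–B3, B3–B4, B4–B5, B5–B6, B6–B7
Each bag holds 2 vertices, so the decomposition has width 1, which upper-bounds the treewidth. Since G has at least one edge (e.g. d–b), it is not an edgeless graph, so tw(G) ≥ 1. Combining the bounds, tw(G) = 1.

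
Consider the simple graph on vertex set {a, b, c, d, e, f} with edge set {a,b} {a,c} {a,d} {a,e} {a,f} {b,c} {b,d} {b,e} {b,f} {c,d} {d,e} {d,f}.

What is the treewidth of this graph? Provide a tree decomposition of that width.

Every bag has size at most 4, so the width is 4 − 1 = 3 and tw(G) ≤ 3. For the lower bound, the 4 vertices {a, b, d, e} are pairwise adjacent, and any tree decomposition puts a clique entirely inside one bag — forcing width ≥ 3. The upper and lower bounds meet at 3, so that is the treewidth.

Treewidth 3.
One optimal decomposition is:
Bags: B1 = {a, b, d, f}  B2 = {a, b, d, e}  B3 = {a, b, c, d}
Tree: B1–B2, B1–B3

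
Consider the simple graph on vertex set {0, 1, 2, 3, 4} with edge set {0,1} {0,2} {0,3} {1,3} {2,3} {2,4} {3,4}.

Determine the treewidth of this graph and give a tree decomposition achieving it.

Treewidth 2.
One such decomposition:
Bags: B1 = {0, 1, 3}  B2 = {0, 2, 3}  B3 = {2, 3, 4}
Tree: B1–B2, B2–B3

Each bag holds 3 vertices, so the decomposition has width 2, which upper-bounds the treewidth. Conversely, {0, 1, 3} is a clique of size 3, and the vertices of any clique must share a bag in every tree decomposition; so some bag has ≥ 3 vertices and tw(G) ≥ 2. Hence tw(G) = 2 exactly.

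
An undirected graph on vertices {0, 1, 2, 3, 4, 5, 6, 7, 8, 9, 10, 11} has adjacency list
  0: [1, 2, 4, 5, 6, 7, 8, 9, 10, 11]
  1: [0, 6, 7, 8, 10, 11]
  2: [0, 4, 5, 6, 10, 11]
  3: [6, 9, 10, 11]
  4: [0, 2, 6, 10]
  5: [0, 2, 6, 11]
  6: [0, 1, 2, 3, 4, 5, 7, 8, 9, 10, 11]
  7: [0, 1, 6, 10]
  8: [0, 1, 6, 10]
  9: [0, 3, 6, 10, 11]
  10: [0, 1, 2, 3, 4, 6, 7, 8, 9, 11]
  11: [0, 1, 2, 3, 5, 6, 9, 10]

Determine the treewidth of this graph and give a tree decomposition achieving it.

Treewidth 4.
Bags: B1 = {0, 6, 9, 10, 11}  B2 = {0, 2, 6, 10, 11}  B3 = {0, 1, 6, 10, 11}  B4 = {3, 6, 9, 10, 11}  B5 = {0, 1, 6, 7, 10}  B6 = {0, 2, 5, 6, 11}  B7 = {0, 2, 4, 6, 10}  B8 = {0, 1, 6, 8, 10}
Tree: B1–B2, B1–B3, B1–B4, B3–B5, B2–B6, B2–B7, B5–B8

The largest bag has 5 vertices, giving width 4; this decomposition certifies tw(G) ≤ 4. Conversely, {0, 1, 6, 8, 10} is a clique of size 5, and the vertices of any clique must share a bag in every tree decomposition; so some bag has ≥ 5 vertices and tw(G) ≥ 4. The upper and lower bounds meet at 4, so that is the treewidth.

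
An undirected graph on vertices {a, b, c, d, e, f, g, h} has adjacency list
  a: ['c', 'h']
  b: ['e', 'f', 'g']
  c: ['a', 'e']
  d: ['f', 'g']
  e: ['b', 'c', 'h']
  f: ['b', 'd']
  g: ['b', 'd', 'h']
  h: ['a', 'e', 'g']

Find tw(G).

2

A width-2 tree decomposition is:
Bags: B1 = {a, c, h}  B2 = {c, e, h}  B3 = {e, g, h}  B4 = {b, e, g}  B5 = {b, d, g}  B6 = {b, d, f}
Tree: B1–B2, B2–B3, B3–B4, B4–B5, B5–B6
The largest bag has 3 vertices, giving width 2; this decomposition certifies tw(G) ≤ 2. For the lower bound, G contains the cycle a–c–e–h–a, so G is not a forest; only forests have treewidth ≤ 1, hence tw(G) ≥ 2. Therefore the treewidth is 2.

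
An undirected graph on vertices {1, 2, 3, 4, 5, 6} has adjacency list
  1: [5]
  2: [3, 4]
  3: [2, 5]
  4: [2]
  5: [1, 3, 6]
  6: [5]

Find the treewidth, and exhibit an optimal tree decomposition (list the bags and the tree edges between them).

Treewidth 1.
One such decomposition:
Bags: B1 = {1, 5}  B2 = {3, 5}  B3 = {5, 6}  B4 = {2, 3}  B5 = {2, 4}
Tree: B1–B2, B2–B3, B2–B4, B4–B5

Each bag holds 2 vertices, so the decomposition has width 1, which upper-bounds the treewidth. Since G has at least one edge (e.g. 5–1), it is not an edgeless graph, so tw(G) ≥ 1. Combining the bounds, tw(G) = 1.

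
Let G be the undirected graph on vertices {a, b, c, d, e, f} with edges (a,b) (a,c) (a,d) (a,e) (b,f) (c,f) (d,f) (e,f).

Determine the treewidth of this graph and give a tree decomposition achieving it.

Every bag has size at most 3, so the width is 3 − 1 = 2 and tw(G) ≤ 2. The edges e–f–b–a–e form a cycle, so G is not a tree and its treewidth is at least 2. Combining the bounds, tw(G) = 2.

Treewidth 2.
One optimal decomposition is:
Bags: B1 = {a, e, f}  B2 = {a, b, f}  B3 = {a, c, f}  B4 = {a, d, f}
Tree: B1–B2, B2–B3, B3–B4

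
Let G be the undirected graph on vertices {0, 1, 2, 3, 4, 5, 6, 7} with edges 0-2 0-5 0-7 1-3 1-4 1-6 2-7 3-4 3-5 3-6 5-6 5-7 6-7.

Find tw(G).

A width-2 tree decomposition is:
Bags: B1 = {3, 5, 6}  B2 = {1, 3, 6}  B3 = {5, 6, 7}  B4 = {0, 5, 7}  B5 = {1, 3, 4}  B6 = {0, 2, 7}
Tree: B1–B2, B1–B3, B3–B4, B2–B5, B4–B6
The largest bag has 3 vertices, giving width 2; this decomposition certifies tw(G) ≤ 2. On the other hand G contains the 3-clique {0, 2, 7}. A clique must lie in a single bag of any decomposition, so no decomposition can have width below 2. Hence tw(G) = 2 exactly.

2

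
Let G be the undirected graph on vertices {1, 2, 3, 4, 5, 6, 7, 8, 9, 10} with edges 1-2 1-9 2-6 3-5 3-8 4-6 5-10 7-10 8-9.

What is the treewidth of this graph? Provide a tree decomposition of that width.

Treewidth 1.
Bags: B1 = {7, 10}  B2 = {5, 10}  B3 = {3, 5}  B4 = {3, 8}  B5 = {8, 9}  B6 = {1, 9}  B7 = {1, 2}  B8 = {2, 6}  B9 = {4, 6}
Tree: B1–B2, B2–B3, B3–B4, B4–B5, B5–B6, B6–B7, B7–B8, B8–B9

Every bag has size at most 2, so the width is 2 − 1 = 1 and tw(G) ≤ 1. Any graph with an edge has treewidth ≥ 1, and G has the edge 7–10. The upper and lower bounds meet at 1, so that is the treewidth.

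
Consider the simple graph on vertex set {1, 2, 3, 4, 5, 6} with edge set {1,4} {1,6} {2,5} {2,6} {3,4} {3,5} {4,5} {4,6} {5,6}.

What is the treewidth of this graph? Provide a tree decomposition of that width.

The largest bag has 3 vertices, giving width 2; this decomposition certifies tw(G) ≤ 2. For the lower bound, the 3 vertices {2, 5, 6} are pairwise adjacent, and any tree decomposition puts a clique entirely inside one bag — forcing width ≥ 2. Hence tw(G) = 2 exactly.

Treewidth 2.
One optimal decomposition is:
Bags: B1 = {1, 4, 6}  B2 = {4, 5, 6}  B3 = {2, 5, 6}  B4 = {3, 4, 5}
Tree: B1–B2, B2–B3, B2–B4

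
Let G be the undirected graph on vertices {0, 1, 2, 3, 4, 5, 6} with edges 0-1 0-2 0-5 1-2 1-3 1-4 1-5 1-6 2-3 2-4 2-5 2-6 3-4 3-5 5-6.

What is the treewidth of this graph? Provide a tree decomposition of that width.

The largest bag has 4 vertices, giving width 3; this decomposition certifies tw(G) ≤ 3. On the other hand G contains the 4-clique {1, 2, 3, 4}. A clique must lie in a single bag of any decomposition, so no decomposition can have width below 3. The upper and lower bounds meet at 3, so that is the treewidth.

Treewidth 3.
Bags: B1 = {1, 2, 3, 5}  B2 = {0, 1, 2, 5}  B3 = {1, 2, 5, 6}  B4 = {1, 2, 3, 4}
Tree: B1–B2, B2–B3, B1–B4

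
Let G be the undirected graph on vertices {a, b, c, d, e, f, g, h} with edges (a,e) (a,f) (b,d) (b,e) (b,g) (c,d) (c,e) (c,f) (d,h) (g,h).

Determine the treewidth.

2

A width-2 tree decomposition is:
Bags: B1 = {b, g, h}  B2 = {b, d, h}  B3 = {b, d, e}  B4 = {c, d, e}  B5 = {a, c, e}  B6 = {a, c, f}
Tree: B1–B2, B2–B3, B3–B4, B4–B5, B5–B6
Every bag has size at most 3, so the width is 3 − 1 = 2 and tw(G) ≤ 2. For the lower bound, G contains the cycle g–h–d–b–g, so G is not a forest; only forests have treewidth ≤ 1, hence tw(G) ≥ 2. Therefore the treewidth is 2.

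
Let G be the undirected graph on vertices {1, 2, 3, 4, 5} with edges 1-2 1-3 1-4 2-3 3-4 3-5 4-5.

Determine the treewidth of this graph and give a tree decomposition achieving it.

Every bag has size at most 3, so the width is 3 − 1 = 2 and tw(G) ≤ 2. For the lower bound, the 3 vertices {1, 2, 3} are pairwise adjacent, and any tree decomposition puts a clique entirely inside one bag — forcing width ≥ 2. The upper and lower bounds meet at 2, so that is the treewidth.

Treewidth 2.
One such decomposition:
Bags: B1 = {1, 3, 4}  B2 = {3, 4, 5}  B3 = {1, 2, 3}
Tree: B1–B2, B1–B3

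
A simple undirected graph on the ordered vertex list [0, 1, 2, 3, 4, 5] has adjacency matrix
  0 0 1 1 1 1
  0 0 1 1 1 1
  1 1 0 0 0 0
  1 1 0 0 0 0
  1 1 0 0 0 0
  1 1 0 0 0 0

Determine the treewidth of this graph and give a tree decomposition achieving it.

Each bag holds 3 vertices, so the decomposition has width 2, which upper-bounds the treewidth. For the lower bound, G contains the cycle 2–1–3–0–2, so G is not a forest; only forests have treewidth ≤ 1, hence tw(G) ≥ 2. The upper and lower bounds meet at 2, so that is the treewidth.

Treewidth 2.
One optimal decomposition is:
Bags: B1 = {0, 1, 2}  B2 = {0, 1, 3}  B3 = {0, 1, 5}  B4 = {0, 1, 4}
Tree: B1–B2, B2–B3, B3–B4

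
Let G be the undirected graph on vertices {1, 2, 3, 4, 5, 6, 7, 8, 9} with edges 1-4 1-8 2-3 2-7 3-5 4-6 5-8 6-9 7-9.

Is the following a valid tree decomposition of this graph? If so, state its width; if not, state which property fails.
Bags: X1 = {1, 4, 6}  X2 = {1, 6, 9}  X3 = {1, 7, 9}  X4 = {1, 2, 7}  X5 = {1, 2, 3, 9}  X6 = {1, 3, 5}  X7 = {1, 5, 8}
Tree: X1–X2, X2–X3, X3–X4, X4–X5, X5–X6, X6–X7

A tree decomposition must satisfy three properties: every vertex lies in some bag; for every edge, both endpoints lie together in some bag; and for every vertex, the bags containing it form a connected subtree. Here bags containing vertex 9 are not connected in the tree, so the decomposition is invalid.

No — bags containing vertex 9 are not connected in the tree.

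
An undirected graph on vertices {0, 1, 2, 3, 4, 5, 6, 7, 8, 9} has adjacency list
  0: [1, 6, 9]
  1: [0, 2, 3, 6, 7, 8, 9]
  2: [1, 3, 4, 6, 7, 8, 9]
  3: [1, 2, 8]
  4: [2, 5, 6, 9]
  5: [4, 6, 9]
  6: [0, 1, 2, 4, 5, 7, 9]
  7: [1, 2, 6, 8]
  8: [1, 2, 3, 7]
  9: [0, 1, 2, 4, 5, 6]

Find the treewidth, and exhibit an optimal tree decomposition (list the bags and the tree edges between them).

Each bag holds 4 vertices, so the decomposition has width 3, which upper-bounds the treewidth. For the lower bound, the 4 vertices {0, 1, 6, 9} are pairwise adjacent, and any tree decomposition puts a clique entirely inside one bag — forcing width ≥ 3. Therefore the treewidth is 3.

Treewidth 3.
Bags: B1 = {1, 2, 6, 9}  B2 = {2, 4, 6, 9}  B3 = {1, 2, 6, 7}  B4 = {1, 2, 7, 8}  B5 = {0, 1, 6, 9}  B6 = {1, 2, 3, 8}  B7 = {4, 5, 6, 9}
Tree: B1–B2, B1–B3, B3–B4, B1–B5, B4–B6, B2–B7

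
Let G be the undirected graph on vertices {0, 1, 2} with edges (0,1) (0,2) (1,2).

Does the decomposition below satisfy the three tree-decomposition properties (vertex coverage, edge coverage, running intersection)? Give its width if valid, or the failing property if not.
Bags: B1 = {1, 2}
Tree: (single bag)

A tree decomposition must satisfy three properties: every vertex lies in some bag; for every edge, both endpoints lie together in some bag; and for every vertex, the bags containing it form a connected subtree. Here vertex 0 appears in no bag, so the decomposition is invalid.

No — vertex 0 appears in no bag.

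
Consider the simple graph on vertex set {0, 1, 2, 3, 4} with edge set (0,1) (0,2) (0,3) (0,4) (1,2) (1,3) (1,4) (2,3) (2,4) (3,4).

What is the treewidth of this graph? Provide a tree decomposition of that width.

Treewidth 4.
Bags: B1 = {0, 1, 2, 3, 4}
Tree: (single bag)

With just one bag of size 5, the width is 5 − 1 = 4, so tw(G) ≤ 4. Conversely, {0, 1, 2, 3, 4} is a clique of size 5, and the vertices of any clique must share a bag in every tree decomposition; so some bag has ≥ 5 vertices and tw(G) ≥ 4. The upper and lower bounds meet at 4, so that is the treewidth.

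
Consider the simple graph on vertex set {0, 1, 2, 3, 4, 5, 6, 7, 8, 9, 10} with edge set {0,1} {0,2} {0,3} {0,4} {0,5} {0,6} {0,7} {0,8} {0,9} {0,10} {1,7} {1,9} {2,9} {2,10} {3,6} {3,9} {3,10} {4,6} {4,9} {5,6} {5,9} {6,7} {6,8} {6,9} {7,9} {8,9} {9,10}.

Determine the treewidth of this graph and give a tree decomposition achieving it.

The largest bag has 4 vertices, giving width 3; this decomposition certifies tw(G) ≤ 3. For the lower bound, the 4 vertices {0, 1, 7, 9} are pairwise adjacent, and any tree decomposition puts a clique entirely inside one bag — forcing width ≥ 3. Combining the bounds, tw(G) = 3.

Treewidth 3.
One optimal decomposition is:
Bags: B1 = {0, 3, 9, 10}  B2 = {0, 3, 6, 9}  B3 = {0, 2, 9, 10}  B4 = {0, 6, 7, 9}  B5 = {0, 1, 7, 9}  B6 = {0, 4, 6, 9}  B7 = {0, 5, 6, 9}  B8 = {0, 6, 8, 9}
Tree: B1–B2, B1–B3, B2–B4, B4–B5, B4–B6, B2–B7, B4–B8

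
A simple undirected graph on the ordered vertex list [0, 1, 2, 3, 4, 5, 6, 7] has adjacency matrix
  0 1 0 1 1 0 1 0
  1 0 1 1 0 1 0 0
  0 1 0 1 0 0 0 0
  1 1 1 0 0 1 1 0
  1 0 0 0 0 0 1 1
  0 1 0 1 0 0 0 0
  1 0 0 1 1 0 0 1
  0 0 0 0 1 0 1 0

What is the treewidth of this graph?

2

A width-2 tree decomposition is:
Bags: B1 = {0, 1, 3}  B2 = {1, 3, 5}  B3 = {0, 3, 6}  B4 = {1, 2, 3}  B5 = {0, 4, 6}  B6 = {4, 6, 7}
Tree: B1–B2, B1–B3, B2–B4, B3–B5, B5–B6
Every bag has size at most 3, so the width is 3 − 1 = 2 and tw(G) ≤ 2. Conversely, {0, 1, 3} is a clique of size 3, and the vertices of any clique must share a bag in every tree decomposition; so some bag has ≥ 3 vertices and tw(G) ≥ 2. The upper and lower bounds meet at 2, so that is the treewidth.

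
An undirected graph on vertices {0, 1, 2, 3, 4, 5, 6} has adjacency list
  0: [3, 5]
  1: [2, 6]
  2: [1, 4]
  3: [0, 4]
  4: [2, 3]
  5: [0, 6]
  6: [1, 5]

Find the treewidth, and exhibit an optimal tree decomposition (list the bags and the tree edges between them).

The largest bag has 3 vertices, giving width 2; this decomposition certifies tw(G) ≤ 2. Since 4–3–0–5–6–1–2–4 is a cycle in G, G is not acyclic. Forests are exactly the graphs of treewidth ≤ 1, so tw(G) ≥ 2. Combining the bounds, tw(G) = 2.

Treewidth 2.
Bags: B1 = {0, 3, 4}  B2 = {0, 4, 5}  B3 = {4, 5, 6}  B4 = {1, 4, 6}  B5 = {1, 2, 4}
Tree: B1–B2, B2–B3, B3–B4, B4–B5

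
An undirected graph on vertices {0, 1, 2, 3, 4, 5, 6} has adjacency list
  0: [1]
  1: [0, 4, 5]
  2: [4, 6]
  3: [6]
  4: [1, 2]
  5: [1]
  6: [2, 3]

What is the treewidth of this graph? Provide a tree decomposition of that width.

Treewidth 1.
One such decomposition:
Bags: B1 = {2, 6}  B2 = {2, 4}  B3 = {3, 6}  B4 = {1, 4}  B5 = {0, 1}  B6 = {1, 5}
Tree: B1–B2, B1–B3, B2–B4, B4–B5, B5–B6

Every bag has size at most 2, so the width is 2 − 1 = 1 and tw(G) ≤ 1. Since G has at least one edge (e.g. 2–6), it is not an edgeless graph, so tw(G) ≥ 1. The upper and lower bounds meet at 1, so that is the treewidth.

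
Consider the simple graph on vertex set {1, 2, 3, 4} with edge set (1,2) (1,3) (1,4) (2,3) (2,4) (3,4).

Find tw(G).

3

A width-3 tree decomposition is:
Bags: B1 = {1, 2, 3, 4}
Tree: (single bag)
With just one bag of size 4, the width is 4 − 1 = 3, so tw(G) ≤ 3. Conversely, {1, 2, 3, 4} is a clique of size 4, and the vertices of any clique must share a bag in every tree decomposition; so some bag has ≥ 4 vertices and tw(G) ≥ 3. Combining the bounds, tw(G) = 3.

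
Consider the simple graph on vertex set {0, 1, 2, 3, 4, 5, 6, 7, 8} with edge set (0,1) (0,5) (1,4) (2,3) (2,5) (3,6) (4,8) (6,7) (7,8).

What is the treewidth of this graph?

2

A width-2 tree decomposition is:
Bags: B1 = {0, 1, 4}  B2 = {0, 4, 5}  B3 = {2, 4, 5}  B4 = {2, 3, 4}  B5 = {3, 4, 6}  B6 = {4, 6, 7}  B7 = {4, 7, 8}
Tree: B1–B2, B2–B3, B3–B4, B4–B5, B5–B6, B6–B7
The largest bag has 3 vertices, giving width 2; this decomposition certifies tw(G) ≤ 2. The edges 4–1–0–5–2–3–6–7–8–4 form a cycle, so G is not a tree and its treewidth is at least 2. Combining the bounds, tw(G) = 2.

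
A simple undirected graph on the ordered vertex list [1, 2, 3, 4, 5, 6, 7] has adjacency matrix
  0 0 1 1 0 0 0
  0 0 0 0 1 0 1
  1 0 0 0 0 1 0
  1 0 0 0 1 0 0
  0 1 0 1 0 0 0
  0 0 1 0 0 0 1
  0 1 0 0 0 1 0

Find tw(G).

A width-2 tree decomposition is:
Bags: B1 = {2, 5, 7}  B2 = {5, 6, 7}  B3 = {3, 5, 6}  B4 = {1, 3, 5}  B5 = {1, 4, 5}
Tree: B1–B2, B2–B3, B3–B4, B4–B5
Every bag has size at most 3, so the width is 3 − 1 = 2 and tw(G) ≤ 2. For the lower bound, G contains the cycle 5–2–7–6–3–1–4–5, so G is not a forest; only forests have treewidth ≤ 1, hence tw(G) ≥ 2. Hence tw(G) = 2 exactly.

2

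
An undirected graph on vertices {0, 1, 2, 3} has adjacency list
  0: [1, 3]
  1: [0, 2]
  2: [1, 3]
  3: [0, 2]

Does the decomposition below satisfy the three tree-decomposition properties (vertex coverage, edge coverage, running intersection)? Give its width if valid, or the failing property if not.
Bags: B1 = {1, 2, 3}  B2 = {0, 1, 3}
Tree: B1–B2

Yes; width 2.

Checking the three conditions: (i) the bags cover all of {0, 1, 2, 3}; (ii) for each edge, some bag contains both endpoints; (iii) the bags containing any fixed vertex form a subtree. All hold, so the decomposition is valid with width 3 − 1 = 2.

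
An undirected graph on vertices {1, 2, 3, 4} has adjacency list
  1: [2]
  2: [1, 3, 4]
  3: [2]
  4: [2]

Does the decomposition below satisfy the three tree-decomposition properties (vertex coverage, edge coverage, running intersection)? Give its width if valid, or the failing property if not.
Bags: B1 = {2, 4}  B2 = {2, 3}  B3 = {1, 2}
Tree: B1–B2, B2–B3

Yes; width 1.

Checking the three conditions: (i) the bags cover all of {1, 2, 3, 4}; (ii) for each edge, some bag contains both endpoints; (iii) the bags containing any fixed vertex form a subtree. All hold, so the decomposition is valid with width 2 − 1 = 1.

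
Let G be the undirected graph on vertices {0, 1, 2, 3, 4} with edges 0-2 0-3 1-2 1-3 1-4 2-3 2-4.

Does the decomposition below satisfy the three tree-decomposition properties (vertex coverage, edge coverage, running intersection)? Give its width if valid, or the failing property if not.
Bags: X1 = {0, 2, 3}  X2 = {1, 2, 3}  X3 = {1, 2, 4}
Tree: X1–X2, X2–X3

Yes; width 2.

Every vertex of G appears in some bag (union = {0, 1, 2, 3, 4}); every edge is covered by a bag; and for each vertex v the set of bags containing v is connected in the bag tree. The decomposition is therefore valid. The largest bag has 3 vertices, so the width is 2.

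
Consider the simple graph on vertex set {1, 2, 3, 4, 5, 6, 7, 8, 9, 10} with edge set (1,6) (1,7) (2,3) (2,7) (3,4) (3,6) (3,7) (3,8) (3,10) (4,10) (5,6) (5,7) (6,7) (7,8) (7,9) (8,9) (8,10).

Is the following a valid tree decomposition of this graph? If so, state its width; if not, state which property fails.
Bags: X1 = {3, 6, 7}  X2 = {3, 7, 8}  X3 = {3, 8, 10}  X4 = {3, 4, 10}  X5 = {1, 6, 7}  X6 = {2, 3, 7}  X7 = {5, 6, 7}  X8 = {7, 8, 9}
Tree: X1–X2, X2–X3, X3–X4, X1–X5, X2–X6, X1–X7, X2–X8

Checking the three conditions: (i) the bags cover all of {1, 2, 3, 4, 5, 6, 7, 8, 9, 10}; (ii) for each edge, some bag contains both endpoints; (iii) the bags containing any fixed vertex form a subtree. All hold, so the decomposition is valid with width 3 − 1 = 2.

Yes; width 2.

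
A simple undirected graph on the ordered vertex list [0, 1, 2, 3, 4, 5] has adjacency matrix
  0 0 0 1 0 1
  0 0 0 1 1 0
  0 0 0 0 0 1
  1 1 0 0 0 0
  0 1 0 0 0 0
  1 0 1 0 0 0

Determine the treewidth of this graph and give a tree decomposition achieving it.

Treewidth 1.
Bags: B1 = {1, 4}  B2 = {1, 3}  B3 = {0, 3}  B4 = {0, 5}  B5 = {2, 5}
Tree: B1–B2, B2–B3, B3–B4, B4–B5

The largest bag has 2 vertices, giving width 1; this decomposition certifies tw(G) ≤ 1. Since G has at least one edge (e.g. 4–1), it is not an edgeless graph, so tw(G) ≥ 1. Hence tw(G) = 1 exactly.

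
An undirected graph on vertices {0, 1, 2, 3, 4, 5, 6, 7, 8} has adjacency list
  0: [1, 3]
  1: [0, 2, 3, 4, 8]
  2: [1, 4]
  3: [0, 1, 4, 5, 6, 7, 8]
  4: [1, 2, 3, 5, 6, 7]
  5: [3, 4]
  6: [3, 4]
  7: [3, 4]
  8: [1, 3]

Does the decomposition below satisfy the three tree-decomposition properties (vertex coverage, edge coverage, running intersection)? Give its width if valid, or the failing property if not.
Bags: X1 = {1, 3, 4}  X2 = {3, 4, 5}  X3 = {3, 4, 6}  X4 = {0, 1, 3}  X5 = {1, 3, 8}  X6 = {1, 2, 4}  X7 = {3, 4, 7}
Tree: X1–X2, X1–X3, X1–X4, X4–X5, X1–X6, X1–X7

Checking the three conditions: (i) the bags cover all of {0, 1, 2, 3, 4, 5, 6, 7, 8}; (ii) for each edge, some bag contains both endpoints; (iii) the bags containing any fixed vertex form a subtree. All hold, so the decomposition is valid with width 3 − 1 = 2.

Yes; width 2.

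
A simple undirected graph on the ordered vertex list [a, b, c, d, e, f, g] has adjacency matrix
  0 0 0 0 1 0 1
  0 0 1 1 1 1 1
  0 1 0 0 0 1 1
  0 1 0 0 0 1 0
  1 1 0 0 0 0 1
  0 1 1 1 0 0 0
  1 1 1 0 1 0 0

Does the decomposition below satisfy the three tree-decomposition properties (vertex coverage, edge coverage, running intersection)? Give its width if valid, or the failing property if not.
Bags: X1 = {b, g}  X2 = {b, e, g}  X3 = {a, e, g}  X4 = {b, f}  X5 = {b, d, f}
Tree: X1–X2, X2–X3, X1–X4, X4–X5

A tree decomposition must satisfy three properties: every vertex lies in some bag; for every edge, both endpoints lie together in some bag; and for every vertex, the bags containing it form a connected subtree. Here vertex c appears in no bag, so the decomposition is invalid.

No — vertex c appears in no bag.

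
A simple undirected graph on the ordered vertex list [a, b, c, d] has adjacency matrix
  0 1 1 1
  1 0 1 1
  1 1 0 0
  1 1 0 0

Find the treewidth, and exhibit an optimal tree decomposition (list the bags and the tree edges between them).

The largest bag has 3 vertices, giving width 2; this decomposition certifies tw(G) ≤ 2. On the other hand G contains the 3-clique {a, b, d}. A clique must lie in a single bag of any decomposition, so no decomposition can have width below 2. Combining the bounds, tw(G) = 2.

Treewidth 2.
One optimal decomposition is:
Bags: B1 = {a, b, c}  B2 = {a, b, d}
Tree: B1–B2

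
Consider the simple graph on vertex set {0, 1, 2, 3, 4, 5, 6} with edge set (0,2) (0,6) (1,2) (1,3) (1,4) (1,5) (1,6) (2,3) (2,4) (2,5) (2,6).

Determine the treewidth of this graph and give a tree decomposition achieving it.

The largest bag has 3 vertices, giving width 2; this decomposition certifies tw(G) ≤ 2. Conversely, {0, 2, 6} is a clique of size 3, and the vertices of any clique must share a bag in every tree decomposition; so some bag has ≥ 3 vertices and tw(G) ≥ 2. Therefore the treewidth is 2.

Treewidth 2.
One optimal decomposition is:
Bags: B1 = {1, 2, 6}  B2 = {1, 2, 5}  B3 = {0, 2, 6}  B4 = {1, 2, 4}  B5 = {1, 2, 3}
Tree: B1–B2, B1–B3, B2–B4, B2–B5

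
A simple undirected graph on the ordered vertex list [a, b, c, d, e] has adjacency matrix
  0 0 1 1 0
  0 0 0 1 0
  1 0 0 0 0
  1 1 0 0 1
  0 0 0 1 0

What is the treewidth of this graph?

A width-1 tree decomposition is:
Bags: B1 = {d, e}  B2 = {a, d}  B3 = {b, d}  B4 = {a, c}
Tree: B1–B2, B1–B3, B2–B4
The largest bag has 2 vertices, giving width 1; this decomposition certifies tw(G) ≤ 1. G has an edge, so its treewidth is at least 1. Hence tw(G) = 1 exactly.

1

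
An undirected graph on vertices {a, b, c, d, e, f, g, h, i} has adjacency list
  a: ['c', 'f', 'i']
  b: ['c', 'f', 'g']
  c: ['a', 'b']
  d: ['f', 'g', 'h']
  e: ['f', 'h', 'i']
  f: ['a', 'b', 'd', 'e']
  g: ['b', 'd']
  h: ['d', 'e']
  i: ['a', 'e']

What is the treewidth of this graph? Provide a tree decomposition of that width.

Every bag has size at most 4, so the width is 4 − 1 = 3 and tw(G) ≤ 3. For the lower bound: the 4 vertex sets {e,h,i}, {a}, {f}, {b,c,d,g} are disjoint, each induces a connected subgraph, and every pair is joined by at least one edge of G. Contracting each set to a single vertex therefore yields K_{4} as a minor, and since treewidth is minor-monotone, tw(G) ≥ tw(K_{4}) = 3. Combining the bounds, tw(G) = 3.

Treewidth 3.
Bags: B1 = {a, e, h, i}  B2 = {a, e, f, h}  B3 = {a, d, f, h}  B4 = {a, c, d, f}  B5 = {b, c, d, f}  B6 = {b, c, d, g}
Tree: B1–B2, B2–B3, B3–B4, B4–B5, B5–B6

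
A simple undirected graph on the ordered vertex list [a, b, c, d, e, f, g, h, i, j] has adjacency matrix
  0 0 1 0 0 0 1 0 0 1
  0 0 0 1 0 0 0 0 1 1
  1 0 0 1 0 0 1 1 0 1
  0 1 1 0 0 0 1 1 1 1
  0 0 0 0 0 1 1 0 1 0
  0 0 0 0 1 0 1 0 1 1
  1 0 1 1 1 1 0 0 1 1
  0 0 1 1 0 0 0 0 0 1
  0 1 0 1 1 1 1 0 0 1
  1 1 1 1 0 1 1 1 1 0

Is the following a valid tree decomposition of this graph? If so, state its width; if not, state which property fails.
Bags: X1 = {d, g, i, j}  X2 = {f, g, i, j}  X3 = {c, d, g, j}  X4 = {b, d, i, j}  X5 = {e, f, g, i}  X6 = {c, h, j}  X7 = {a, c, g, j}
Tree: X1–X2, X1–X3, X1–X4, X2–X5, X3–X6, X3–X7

A tree decomposition must satisfy three properties: every vertex lies in some bag; for every edge, both endpoints lie together in some bag; and for every vertex, the bags containing it form a connected subtree. Here edge (d,h) lies in no bag, so the decomposition is invalid.

No — edge (d,h) lies in no bag.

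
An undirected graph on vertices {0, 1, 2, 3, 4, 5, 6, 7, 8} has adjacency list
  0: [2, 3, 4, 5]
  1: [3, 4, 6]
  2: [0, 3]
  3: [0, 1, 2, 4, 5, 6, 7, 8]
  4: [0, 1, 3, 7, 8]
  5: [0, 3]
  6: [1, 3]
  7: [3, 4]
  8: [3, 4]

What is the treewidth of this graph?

2

A width-2 tree decomposition is:
Bags: B1 = {3, 4, 8}  B2 = {1, 3, 4}  B3 = {3, 4, 7}  B4 = {0, 3, 4}  B5 = {0, 2, 3}  B6 = {1, 3, 6}  B7 = {0, 3, 5}
Tree: B1–B2, B1–B3, B2–B4, B4–B5, B2–B6, B5–B7
Every bag has size at most 3, so the width is 3 − 1 = 2 and tw(G) ≤ 2. On the other hand G contains the 3-clique {0, 2, 3}. A clique must lie in a single bag of any decomposition, so no decomposition can have width below 2. Therefore the treewidth is 2.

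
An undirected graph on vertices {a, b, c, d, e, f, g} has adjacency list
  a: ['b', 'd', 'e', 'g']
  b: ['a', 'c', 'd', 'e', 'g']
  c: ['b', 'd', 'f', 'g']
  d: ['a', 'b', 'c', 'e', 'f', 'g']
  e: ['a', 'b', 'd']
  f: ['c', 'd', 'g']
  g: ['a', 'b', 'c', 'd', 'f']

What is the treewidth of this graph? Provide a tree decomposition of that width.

Each bag holds 4 vertices, so the decomposition has width 3, which upper-bounds the treewidth. For the lower bound, the 4 vertices {c, d, f, g} are pairwise adjacent, and any tree decomposition puts a clique entirely inside one bag — forcing width ≥ 3. The upper and lower bounds meet at 3, so that is the treewidth.

Treewidth 3.
Bags: B1 = {a, b, d, g}  B2 = {a, b, d, e}  B3 = {b, c, d, g}  B4 = {c, d, f, g}
Tree: B1–B2, B1–B3, B3–B4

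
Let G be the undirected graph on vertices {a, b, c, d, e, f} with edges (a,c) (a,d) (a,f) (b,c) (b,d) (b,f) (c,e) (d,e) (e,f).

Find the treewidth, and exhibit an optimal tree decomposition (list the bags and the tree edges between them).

Each bag holds 4 vertices, so the decomposition has width 3, which upper-bounds the treewidth. For the lower bound: the 4 vertex sets {a,d}, {c,e}, {f}, {b} are disjoint, each induces a connected subgraph, and every pair is joined by at least one edge of G. Contracting each set to a single vertex therefore yields K_{4} as a minor, and since treewidth is minor-monotone, tw(G) ≥ tw(K_{4}) = 3. Therefore the treewidth is 3.

Treewidth 3.
One optimal decomposition is:
Bags: B1 = {a, c, d, f}  B2 = {c, d, e, f}  B3 = {b, c, d, f}
Tree: B1–B2, B2–B3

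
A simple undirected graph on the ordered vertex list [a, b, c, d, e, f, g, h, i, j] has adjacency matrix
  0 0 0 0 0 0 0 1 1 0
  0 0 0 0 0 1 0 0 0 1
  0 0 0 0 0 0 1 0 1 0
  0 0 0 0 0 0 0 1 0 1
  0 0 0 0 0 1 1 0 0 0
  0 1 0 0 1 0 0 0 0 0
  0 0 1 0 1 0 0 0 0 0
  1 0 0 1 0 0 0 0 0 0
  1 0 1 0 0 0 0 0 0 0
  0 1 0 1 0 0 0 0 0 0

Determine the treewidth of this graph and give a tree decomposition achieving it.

Treewidth 2.
One such decomposition:
Bags: B1 = {a, h, i}  B2 = {d, h, i}  B3 = {d, i, j}  B4 = {b, i, j}  B5 = {b, f, i}  B6 = {e, f, i}  B7 = {e, g, i}  B8 = {c, g, i}
Tree: B1–B2, B2–B3, B3–B4, B4–B5, B5–B6, B6–B7, B7–B8

Each bag holds 3 vertices, so the decomposition has width 2, which upper-bounds the treewidth. The edges i–a–h–d–j–b–f–e–g–c–i form a cycle, so G is not a tree and its treewidth is at least 2. Therefore the treewidth is 2.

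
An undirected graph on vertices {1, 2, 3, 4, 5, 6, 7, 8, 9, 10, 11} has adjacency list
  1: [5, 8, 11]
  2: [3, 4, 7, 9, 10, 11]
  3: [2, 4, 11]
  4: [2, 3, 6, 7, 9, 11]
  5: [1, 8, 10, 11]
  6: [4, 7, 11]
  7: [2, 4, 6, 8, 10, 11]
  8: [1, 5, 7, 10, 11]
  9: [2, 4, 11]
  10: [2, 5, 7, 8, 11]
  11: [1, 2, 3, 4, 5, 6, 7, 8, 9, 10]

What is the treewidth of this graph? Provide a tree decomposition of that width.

Treewidth 3.
Bags: B1 = {2, 7, 10, 11}  B2 = {7, 8, 10, 11}  B3 = {2, 4, 7, 11}  B4 = {5, 8, 10, 11}  B5 = {2, 3, 4, 11}  B6 = {2, 4, 9, 11}  B7 = {4, 6, 7, 11}  B8 = {1, 5, 8, 11}
Tree: B1–B2, B1–B3, B2–B4, B3–B5, B5–B6, B3–B7, B4–B8

Every bag has size at most 4, so the width is 4 − 1 = 3 and tw(G) ≤ 3. For the lower bound, the 4 vertices {1, 5, 8, 11} are pairwise adjacent, and any tree decomposition puts a clique entirely inside one bag — forcing width ≥ 3. Therefore the treewidth is 3.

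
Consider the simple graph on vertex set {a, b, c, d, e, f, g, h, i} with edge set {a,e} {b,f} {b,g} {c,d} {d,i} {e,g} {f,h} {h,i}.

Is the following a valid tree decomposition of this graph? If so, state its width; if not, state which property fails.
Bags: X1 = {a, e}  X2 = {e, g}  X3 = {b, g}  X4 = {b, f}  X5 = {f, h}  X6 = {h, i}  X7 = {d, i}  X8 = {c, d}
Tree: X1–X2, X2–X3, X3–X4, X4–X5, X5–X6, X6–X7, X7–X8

Yes; width 1.

Every vertex of G appears in some bag (union = {a, b, c, d, e, f, g, h, i}); every edge is covered by a bag; and for each vertex v the set of bags containing v is connected in the bag tree. The decomposition is therefore valid. The largest bag has 2 vertices, so the width is 1.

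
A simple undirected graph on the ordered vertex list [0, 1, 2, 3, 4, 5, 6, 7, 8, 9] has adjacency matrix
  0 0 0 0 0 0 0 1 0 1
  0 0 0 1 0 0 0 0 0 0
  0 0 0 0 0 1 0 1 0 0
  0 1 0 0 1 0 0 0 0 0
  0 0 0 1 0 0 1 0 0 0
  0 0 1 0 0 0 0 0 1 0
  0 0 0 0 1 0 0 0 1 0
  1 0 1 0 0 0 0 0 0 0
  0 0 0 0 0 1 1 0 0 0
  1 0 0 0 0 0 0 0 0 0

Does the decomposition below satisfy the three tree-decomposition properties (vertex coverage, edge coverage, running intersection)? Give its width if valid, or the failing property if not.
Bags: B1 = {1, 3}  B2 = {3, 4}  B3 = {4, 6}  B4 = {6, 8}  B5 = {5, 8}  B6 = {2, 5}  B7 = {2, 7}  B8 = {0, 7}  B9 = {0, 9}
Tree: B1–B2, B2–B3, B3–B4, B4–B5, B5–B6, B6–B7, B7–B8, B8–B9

Vertex coverage: the bags together contain {0, 1, 2, 3, 4, 5, 6, 7, 8, 9}, the full vertex set. Edge coverage: each edge of G has both endpoints in at least one bag. Running intersection: for every vertex, the bags containing it form a connected subtree. All three properties hold, so this is a valid tree decomposition of width max|bag| − 1 = 1, and hence tw(G) ≤ 1.

Yes; width 1.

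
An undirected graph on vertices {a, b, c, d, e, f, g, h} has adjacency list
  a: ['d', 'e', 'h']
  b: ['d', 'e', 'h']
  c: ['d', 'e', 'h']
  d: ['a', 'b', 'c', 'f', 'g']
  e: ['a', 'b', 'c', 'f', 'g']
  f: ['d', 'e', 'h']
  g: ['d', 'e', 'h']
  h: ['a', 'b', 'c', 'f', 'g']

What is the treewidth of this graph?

3

A width-3 tree decomposition is:
Bags: B1 = {d, e, f, h}  B2 = {d, e, g, h}  B3 = {a, d, e, h}  B4 = {b, d, e, h}  B5 = {c, d, e, h}
Tree: B1–B2, B2–B3, B3–B4, B4–B5
The largest bag has 4 vertices, giving width 3; this decomposition certifies tw(G) ≤ 3. For the lower bound: the 4 vertex sets {e,f}, {d,g}, {h}, {a} are disjoint, each induces a connected subgraph, and every pair is joined by at least one edge of G. Contracting each set to a single vertex therefore yields K_{4} as a minor, and since treewidth is minor-monotone, tw(G) ≥ tw(K_{4}) = 3. Therefore the treewidth is 3.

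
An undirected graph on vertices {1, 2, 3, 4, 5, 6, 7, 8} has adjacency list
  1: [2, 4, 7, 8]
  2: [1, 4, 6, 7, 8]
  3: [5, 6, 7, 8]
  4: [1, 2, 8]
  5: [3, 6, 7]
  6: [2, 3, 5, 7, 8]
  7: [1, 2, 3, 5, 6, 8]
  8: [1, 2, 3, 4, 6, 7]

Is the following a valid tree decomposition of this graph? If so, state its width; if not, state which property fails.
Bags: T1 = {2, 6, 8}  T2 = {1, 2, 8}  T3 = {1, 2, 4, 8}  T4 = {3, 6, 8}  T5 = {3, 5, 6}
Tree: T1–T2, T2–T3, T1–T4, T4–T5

A tree decomposition must satisfy three properties: every vertex lies in some bag; for every edge, both endpoints lie together in some bag; and for every vertex, the bags containing it form a connected subtree. Here vertex 7 appears in no bag, so the decomposition is invalid.

No — vertex 7 appears in no bag.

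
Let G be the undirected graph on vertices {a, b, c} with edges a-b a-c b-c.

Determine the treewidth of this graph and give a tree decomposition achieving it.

Treewidth 2.
One such decomposition:
Bags: B1 = {a, b, c}
Tree: (single bag)

With just one bag of size 3, the width is 3 − 1 = 2, so tw(G) ≤ 2. For the lower bound, the 3 vertices {a, b, c} are pairwise adjacent, and any tree decomposition puts a clique entirely inside one bag — forcing width ≥ 2. Combining the bounds, tw(G) = 2.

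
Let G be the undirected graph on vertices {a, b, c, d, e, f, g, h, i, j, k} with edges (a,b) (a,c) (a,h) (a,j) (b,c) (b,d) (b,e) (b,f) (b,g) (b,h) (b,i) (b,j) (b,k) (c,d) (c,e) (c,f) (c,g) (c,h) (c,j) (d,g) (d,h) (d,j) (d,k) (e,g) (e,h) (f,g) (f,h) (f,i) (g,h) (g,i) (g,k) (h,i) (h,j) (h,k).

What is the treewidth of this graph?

4

A width-4 tree decomposition is:
Bags: B1 = {b, c, d, g, h}  B2 = {b, d, g, h, k}  B3 = {b, c, f, g, h}  B4 = {b, c, d, h, j}  B5 = {a, b, c, h, j}  B6 = {b, f, g, h, i}  B7 = {b, c, e, g, h}
Tree: B1–B2, B1–B3, B1–B4, B4–B5, B3–B6, B1–B7
Each bag holds 5 vertices, so the decomposition has width 4, which upper-bounds the treewidth. On the other hand G contains the 5-clique {b, c, d, g, h}. A clique must lie in a single bag of any decomposition, so no decomposition can have width below 4. Combining the bounds, tw(G) = 4.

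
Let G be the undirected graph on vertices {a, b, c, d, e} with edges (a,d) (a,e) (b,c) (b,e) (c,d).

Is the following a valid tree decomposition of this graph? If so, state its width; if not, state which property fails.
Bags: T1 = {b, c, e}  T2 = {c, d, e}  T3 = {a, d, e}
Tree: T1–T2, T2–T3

Checking the three conditions: (i) the bags cover all of {a, b, c, d, e}; (ii) for each edge, some bag contains both endpoints; (iii) the bags containing any fixed vertex form a subtree. All hold, so the decomposition is valid with width 3 − 1 = 2.

Yes; width 2.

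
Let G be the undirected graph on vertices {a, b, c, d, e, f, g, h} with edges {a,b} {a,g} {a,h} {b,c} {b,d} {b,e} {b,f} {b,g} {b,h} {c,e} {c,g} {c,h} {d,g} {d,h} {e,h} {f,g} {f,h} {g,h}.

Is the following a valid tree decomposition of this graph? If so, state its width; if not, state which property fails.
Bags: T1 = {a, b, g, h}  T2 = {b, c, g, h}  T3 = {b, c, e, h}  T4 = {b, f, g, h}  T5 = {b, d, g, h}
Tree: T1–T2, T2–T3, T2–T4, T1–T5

Yes; width 3.

Checking the three conditions: (i) the bags cover all of {a, b, c, d, e, f, g, h}; (ii) for each edge, some bag contains both endpoints; (iii) the bags containing any fixed vertex form a subtree. All hold, so the decomposition is valid with width 4 − 1 = 3.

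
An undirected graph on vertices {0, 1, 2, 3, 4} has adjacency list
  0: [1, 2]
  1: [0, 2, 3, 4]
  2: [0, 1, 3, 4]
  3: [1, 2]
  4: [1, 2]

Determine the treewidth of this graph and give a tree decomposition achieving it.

The largest bag has 3 vertices, giving width 2; this decomposition certifies tw(G) ≤ 2. On the other hand G contains the 3-clique {0, 1, 2}. A clique must lie in a single bag of any decomposition, so no decomposition can have width below 2. The upper and lower bounds meet at 2, so that is the treewidth.

Treewidth 2.
One such decomposition:
Bags: B1 = {1, 2, 4}  B2 = {0, 1, 2}  B3 = {1, 2, 3}
Tree: B1–B2, B2–B3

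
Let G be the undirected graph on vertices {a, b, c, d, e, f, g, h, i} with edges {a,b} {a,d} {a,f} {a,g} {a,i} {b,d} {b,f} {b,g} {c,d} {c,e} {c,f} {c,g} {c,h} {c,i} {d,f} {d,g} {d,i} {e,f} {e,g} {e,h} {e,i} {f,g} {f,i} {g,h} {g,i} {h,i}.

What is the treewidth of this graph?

A width-4 tree decomposition is:
Bags: B1 = {a, d, f, g, i}  B2 = {a, b, d, f, g}  B3 = {c, d, f, g, i}  B4 = {c, e, f, g, i}  B5 = {c, e, g, h, i}
Tree: B1–B2, B1–B3, B3–B4, B4–B5
Each bag holds 5 vertices, so the decomposition has width 4, which upper-bounds the treewidth. On the other hand G contains the 5-clique {c, e, g, h, i}. A clique must lie in a single bag of any decomposition, so no decomposition can have width below 4. The upper and lower bounds meet at 4, so that is the treewidth.

4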